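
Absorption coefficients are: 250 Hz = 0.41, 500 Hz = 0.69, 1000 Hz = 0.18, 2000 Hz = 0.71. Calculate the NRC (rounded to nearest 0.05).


Given values:
  a_250 = 0.41, a_500 = 0.69
  a_1000 = 0.18, a_2000 = 0.71
Formula: NRC = (a250 + a500 + a1000 + a2000) / 4
Sum = 0.41 + 0.69 + 0.18 + 0.71 = 1.99
NRC = 1.99 / 4 = 0.4975
Rounded to nearest 0.05: 0.5

0.5


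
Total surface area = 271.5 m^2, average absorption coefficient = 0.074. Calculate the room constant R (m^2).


Given values:
  S = 271.5 m^2, alpha = 0.074
Formula: R = S * alpha / (1 - alpha)
Numerator: 271.5 * 0.074 = 20.091
Denominator: 1 - 0.074 = 0.926
R = 20.091 / 0.926 = 21.7

21.7 m^2


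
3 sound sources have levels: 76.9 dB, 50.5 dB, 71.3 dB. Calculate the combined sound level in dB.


Formula: L_total = 10 * log10( sum(10^(Li/10)) )
  Source 1: 10^(76.9/10) = 48977881.9368
  Source 2: 10^(50.5/10) = 112201.8454
  Source 3: 10^(71.3/10) = 13489628.8259
Sum of linear values = 62579712.6081
L_total = 10 * log10(62579712.6081) = 77.96

77.96 dB


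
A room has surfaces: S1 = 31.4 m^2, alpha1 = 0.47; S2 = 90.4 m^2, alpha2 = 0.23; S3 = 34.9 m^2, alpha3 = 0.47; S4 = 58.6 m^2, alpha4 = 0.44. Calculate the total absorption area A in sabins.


Given surfaces:
  Surface 1: 31.4 * 0.47 = 14.758
  Surface 2: 90.4 * 0.23 = 20.792
  Surface 3: 34.9 * 0.47 = 16.403
  Surface 4: 58.6 * 0.44 = 25.784
Formula: A = sum(Si * alpha_i)
A = 14.758 + 20.792 + 16.403 + 25.784
A = 77.74

77.74 sabins


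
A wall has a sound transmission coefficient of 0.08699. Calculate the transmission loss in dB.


Given values:
  tau = 0.08699
Formula: TL = 10 * log10(1 / tau)
Compute 1 / tau = 1 / 0.08699 = 11.4956
Compute log10(11.4956) = 1.060532
TL = 10 * 1.060532 = 10.61

10.61 dB


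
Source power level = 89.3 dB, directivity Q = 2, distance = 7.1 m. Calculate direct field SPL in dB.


Given values:
  Lw = 89.3 dB, Q = 2, r = 7.1 m
Formula: SPL = Lw + 10 * log10(Q / (4 * pi * r^2))
Compute 4 * pi * r^2 = 4 * pi * 7.1^2 = 633.4707
Compute Q / denom = 2 / 633.4707 = 0.00315721
Compute 10 * log10(0.00315721) = -25.007
SPL = 89.3 + (-25.007) = 64.29

64.29 dB


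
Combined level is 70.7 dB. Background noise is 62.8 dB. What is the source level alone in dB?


Given values:
  L_total = 70.7 dB, L_bg = 62.8 dB
Formula: L_source = 10 * log10(10^(L_total/10) - 10^(L_bg/10))
Convert to linear:
  10^(70.7/10) = 11748975.5494
  10^(62.8/10) = 1905460.718
Difference: 11748975.5494 - 1905460.718 = 9843514.8314
L_source = 10 * log10(9843514.8314) = 69.93

69.93 dB


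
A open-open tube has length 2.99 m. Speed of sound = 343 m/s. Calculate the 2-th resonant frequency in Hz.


Given values:
  Tube type: open-open, L = 2.99 m, c = 343 m/s, n = 2
Formula: f_n = n * c / (2 * L)
Compute 2 * L = 2 * 2.99 = 5.98
f = 2 * 343 / 5.98
f = 114.72

114.72 Hz


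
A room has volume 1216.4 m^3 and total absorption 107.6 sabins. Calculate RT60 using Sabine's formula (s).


Given values:
  V = 1216.4 m^3
  A = 107.6 sabins
Formula: RT60 = 0.161 * V / A
Numerator: 0.161 * 1216.4 = 195.8404
RT60 = 195.8404 / 107.6 = 1.82

1.82 s


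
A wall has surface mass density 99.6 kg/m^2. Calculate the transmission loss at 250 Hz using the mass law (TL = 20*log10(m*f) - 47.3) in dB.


Given values:
  m = 99.6 kg/m^2, f = 250 Hz
Formula: TL = 20 * log10(m * f) - 47.3
Compute m * f = 99.6 * 250 = 24900.0
Compute log10(24900.0) = 4.396199
Compute 20 * 4.396199 = 87.924
TL = 87.924 - 47.3 = 40.62

40.62 dB


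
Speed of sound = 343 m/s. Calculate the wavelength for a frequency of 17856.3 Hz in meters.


Given values:
  c = 343 m/s, f = 17856.3 Hz
Formula: lambda = c / f
lambda = 343 / 17856.3
lambda = 0.0192

0.0192 m


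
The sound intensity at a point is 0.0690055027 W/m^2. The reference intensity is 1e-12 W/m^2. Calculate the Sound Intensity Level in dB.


Given values:
  I = 0.0690055027 W/m^2
  I_ref = 1e-12 W/m^2
Formula: SIL = 10 * log10(I / I_ref)
Compute ratio: I / I_ref = 69005502700
Compute log10: log10(69005502700) = 10.838884
Multiply: SIL = 10 * 10.838884 = 108.39

108.39 dB


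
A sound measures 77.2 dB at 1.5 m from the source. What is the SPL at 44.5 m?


Given values:
  SPL1 = 77.2 dB, r1 = 1.5 m, r2 = 44.5 m
Formula: SPL2 = SPL1 - 20 * log10(r2 / r1)
Compute ratio: r2 / r1 = 44.5 / 1.5 = 29.6667
Compute log10: log10(29.6667) = 1.472269
Compute drop: 20 * 1.472269 = 29.4454
SPL2 = 77.2 - 29.4454 = 47.75

47.75 dB


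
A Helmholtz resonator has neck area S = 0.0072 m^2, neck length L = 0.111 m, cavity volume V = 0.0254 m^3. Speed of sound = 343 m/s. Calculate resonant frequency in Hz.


Given values:
  S = 0.0072 m^2, L = 0.111 m, V = 0.0254 m^3, c = 343 m/s
Formula: f = (c / (2*pi)) * sqrt(S / (V * L))
Compute V * L = 0.0254 * 0.111 = 0.0028194
Compute S / (V * L) = 0.0072 / 0.0028194 = 2.5537
Compute sqrt(2.5537) = 1.59803
Compute c / (2*pi) = 343 / 6.283185 = 54.590148
f = 54.590148 * 1.59803 = 87.24

87.24 Hz


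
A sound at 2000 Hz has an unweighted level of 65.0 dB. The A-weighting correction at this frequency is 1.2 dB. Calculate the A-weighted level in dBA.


Given values:
  SPL = 65.0 dB
  A-weighting at 2000 Hz = 1.2 dB
Formula: L_A = SPL + A_weight
L_A = 65.0 + (1.2)
L_A = 66.2

66.2 dBA


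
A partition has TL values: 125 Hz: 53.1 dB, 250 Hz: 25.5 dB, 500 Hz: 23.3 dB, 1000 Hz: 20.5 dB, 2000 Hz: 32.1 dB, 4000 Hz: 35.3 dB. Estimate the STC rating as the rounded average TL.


Given TL values at each frequency:
  125 Hz: 53.1 dB
  250 Hz: 25.5 dB
  500 Hz: 23.3 dB
  1000 Hz: 20.5 dB
  2000 Hz: 32.1 dB
  4000 Hz: 35.3 dB
Formula: STC ~ round(average of TL values)
Sum = 53.1 + 25.5 + 23.3 + 20.5 + 32.1 + 35.3 = 189.8
Average = 189.8 / 6 = 31.63
Rounded: 32

32


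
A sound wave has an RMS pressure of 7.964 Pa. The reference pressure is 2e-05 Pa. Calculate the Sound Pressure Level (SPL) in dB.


Given values:
  p = 7.964 Pa
  p_ref = 2e-05 Pa
Formula: SPL = 20 * log10(p / p_ref)
Compute ratio: p / p_ref = 7.964 / 2e-05 = 398200
Compute log10: log10(398200) = 5.600101
Multiply: SPL = 20 * 5.600101 = 112.0

112.0 dB


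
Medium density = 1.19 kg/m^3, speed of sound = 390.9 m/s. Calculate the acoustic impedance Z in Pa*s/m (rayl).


Given values:
  rho = 1.19 kg/m^3
  c = 390.9 m/s
Formula: Z = rho * c
Z = 1.19 * 390.9
Z = 465.17

465.17 rayl


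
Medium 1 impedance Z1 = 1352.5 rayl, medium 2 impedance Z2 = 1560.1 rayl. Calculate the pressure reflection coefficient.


Given values:
  Z1 = 1352.5 rayl, Z2 = 1560.1 rayl
Formula: R = (Z2 - Z1) / (Z2 + Z1)
Numerator: Z2 - Z1 = 1560.1 - 1352.5 = 207.6
Denominator: Z2 + Z1 = 1560.1 + 1352.5 = 2912.6
R = 207.6 / 2912.6 = 0.0713

0.0713


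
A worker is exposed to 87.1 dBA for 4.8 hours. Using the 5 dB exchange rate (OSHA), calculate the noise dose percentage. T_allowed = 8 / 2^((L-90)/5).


Given values:
  L = 87.1 dBA, T = 4.8 hours
Formula: T_allowed = 8 / 2^((L - 90) / 5)
Compute exponent: (87.1 - 90) / 5 = -0.58
Compute 2^(-0.58) = 0.668964
T_allowed = 8 / 0.668964 = 11.95879 hours
Dose = (T / T_allowed) * 100
Dose = (4.8 / 11.95879) * 100 = 40.14

40.14 %


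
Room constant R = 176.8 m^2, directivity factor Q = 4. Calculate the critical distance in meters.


Given values:
  R = 176.8 m^2, Q = 4
Formula: d_c = 0.141 * sqrt(Q * R)
Compute Q * R = 4 * 176.8 = 707.2
Compute sqrt(707.2) = 26.5932
d_c = 0.141 * 26.5932 = 3.75

3.75 m


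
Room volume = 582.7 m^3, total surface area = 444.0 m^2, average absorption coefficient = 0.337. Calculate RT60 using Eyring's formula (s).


Given values:
  V = 582.7 m^3, S = 444.0 m^2, alpha = 0.337
Formula: RT60 = 0.161 * V / (-S * ln(1 - alpha))
Compute ln(1 - 0.337) = ln(0.663) = -0.41098
Denominator: -444.0 * -0.41098 = 182.4751
Numerator: 0.161 * 582.7 = 93.8147
RT60 = 93.8147 / 182.4751 = 0.514

0.514 s


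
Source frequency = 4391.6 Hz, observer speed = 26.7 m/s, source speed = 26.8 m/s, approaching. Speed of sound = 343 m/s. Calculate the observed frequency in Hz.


Given values:
  f_s = 4391.6 Hz, v_o = 26.7 m/s, v_s = 26.8 m/s
  Direction: approaching
Formula: f_o = f_s * (c + v_o) / (c - v_s)
Numerator: c + v_o = 343 + 26.7 = 369.7
Denominator: c - v_s = 343 - 26.8 = 316.2
f_o = 4391.6 * 369.7 / 316.2 = 5134.64

5134.64 Hz


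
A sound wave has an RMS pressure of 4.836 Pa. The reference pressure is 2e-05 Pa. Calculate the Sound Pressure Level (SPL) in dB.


Given values:
  p = 4.836 Pa
  p_ref = 2e-05 Pa
Formula: SPL = 20 * log10(p / p_ref)
Compute ratio: p / p_ref = 4.836 / 2e-05 = 241800
Compute log10: log10(241800) = 5.383456
Multiply: SPL = 20 * 5.383456 = 107.67

107.67 dB


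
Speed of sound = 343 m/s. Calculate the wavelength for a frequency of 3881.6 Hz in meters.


Given values:
  c = 343 m/s, f = 3881.6 Hz
Formula: lambda = c / f
lambda = 343 / 3881.6
lambda = 0.0884

0.0884 m


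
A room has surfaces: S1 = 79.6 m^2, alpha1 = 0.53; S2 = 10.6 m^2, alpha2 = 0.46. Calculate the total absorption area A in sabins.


Given surfaces:
  Surface 1: 79.6 * 0.53 = 42.188
  Surface 2: 10.6 * 0.46 = 4.876
Formula: A = sum(Si * alpha_i)
A = 42.188 + 4.876
A = 47.06

47.06 sabins


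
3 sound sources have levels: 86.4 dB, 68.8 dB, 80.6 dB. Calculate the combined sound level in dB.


Formula: L_total = 10 * log10( sum(10^(Li/10)) )
  Source 1: 10^(86.4/10) = 436515832.2402
  Source 2: 10^(68.8/10) = 7585775.7503
  Source 3: 10^(80.6/10) = 114815362.1497
Sum of linear values = 558916970.1402
L_total = 10 * log10(558916970.1402) = 87.47

87.47 dB


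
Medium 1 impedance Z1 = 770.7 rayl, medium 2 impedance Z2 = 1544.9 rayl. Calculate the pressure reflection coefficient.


Given values:
  Z1 = 770.7 rayl, Z2 = 1544.9 rayl
Formula: R = (Z2 - Z1) / (Z2 + Z1)
Numerator: Z2 - Z1 = 1544.9 - 770.7 = 774.2
Denominator: Z2 + Z1 = 1544.9 + 770.7 = 2315.6
R = 774.2 / 2315.6 = 0.3343

0.3343


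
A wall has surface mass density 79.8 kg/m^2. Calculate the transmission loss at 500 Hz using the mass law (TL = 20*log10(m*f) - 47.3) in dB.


Given values:
  m = 79.8 kg/m^2, f = 500 Hz
Formula: TL = 20 * log10(m * f) - 47.3
Compute m * f = 79.8 * 500 = 39900.0
Compute log10(39900.0) = 4.600973
Compute 20 * 4.600973 = 92.0195
TL = 92.0195 - 47.3 = 44.72

44.72 dB


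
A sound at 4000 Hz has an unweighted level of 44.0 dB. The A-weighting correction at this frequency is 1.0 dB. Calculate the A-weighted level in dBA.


Given values:
  SPL = 44.0 dB
  A-weighting at 4000 Hz = 1.0 dB
Formula: L_A = SPL + A_weight
L_A = 44.0 + (1.0)
L_A = 45.0

45.0 dBA


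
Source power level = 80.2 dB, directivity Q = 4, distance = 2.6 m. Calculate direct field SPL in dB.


Given values:
  Lw = 80.2 dB, Q = 4, r = 2.6 m
Formula: SPL = Lw + 10 * log10(Q / (4 * pi * r^2))
Compute 4 * pi * r^2 = 4 * pi * 2.6^2 = 84.9487
Compute Q / denom = 4 / 84.9487 = 0.04708724
Compute 10 * log10(0.04708724) = -13.271
SPL = 80.2 + (-13.271) = 66.93

66.93 dB


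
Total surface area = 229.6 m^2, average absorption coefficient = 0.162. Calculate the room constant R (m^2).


Given values:
  S = 229.6 m^2, alpha = 0.162
Formula: R = S * alpha / (1 - alpha)
Numerator: 229.6 * 0.162 = 37.1952
Denominator: 1 - 0.162 = 0.838
R = 37.1952 / 0.838 = 44.39

44.39 m^2


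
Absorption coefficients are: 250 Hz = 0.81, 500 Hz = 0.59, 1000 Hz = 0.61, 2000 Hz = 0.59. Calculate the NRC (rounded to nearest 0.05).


Given values:
  a_250 = 0.81, a_500 = 0.59
  a_1000 = 0.61, a_2000 = 0.59
Formula: NRC = (a250 + a500 + a1000 + a2000) / 4
Sum = 0.81 + 0.59 + 0.61 + 0.59 = 2.6
NRC = 2.6 / 4 = 0.65
Rounded to nearest 0.05: 0.65

0.65


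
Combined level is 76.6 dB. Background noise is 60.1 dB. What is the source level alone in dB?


Given values:
  L_total = 76.6 dB, L_bg = 60.1 dB
Formula: L_source = 10 * log10(10^(L_total/10) - 10^(L_bg/10))
Convert to linear:
  10^(76.6/10) = 45708818.9615
  10^(60.1/10) = 1023292.9923
Difference: 45708818.9615 - 1023292.9923 = 44685525.9692
L_source = 10 * log10(44685525.9692) = 76.5

76.5 dB


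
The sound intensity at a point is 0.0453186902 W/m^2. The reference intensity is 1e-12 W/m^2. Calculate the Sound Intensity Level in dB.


Given values:
  I = 0.0453186902 W/m^2
  I_ref = 1e-12 W/m^2
Formula: SIL = 10 * log10(I / I_ref)
Compute ratio: I / I_ref = 45318690200
Compute log10: log10(45318690200) = 10.656277
Multiply: SIL = 10 * 10.656277 = 106.56

106.56 dB


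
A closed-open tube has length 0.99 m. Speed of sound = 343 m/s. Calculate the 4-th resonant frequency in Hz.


Given values:
  Tube type: closed-open, L = 0.99 m, c = 343 m/s, n = 4
Formula: f_n = (2n - 1) * c / (4 * L)
Compute 2n - 1 = 2*4 - 1 = 7
Compute 4 * L = 4 * 0.99 = 3.96
f = 7 * 343 / 3.96
f = 606.31

606.31 Hz


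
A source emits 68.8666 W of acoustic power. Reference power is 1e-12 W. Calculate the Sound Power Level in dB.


Given values:
  W = 68.8666 W
  W_ref = 1e-12 W
Formula: SWL = 10 * log10(W / W_ref)
Compute ratio: W / W_ref = 68866600000000
Compute log10: log10(68866600000000) = 13.838009
Multiply: SWL = 10 * 13.838009 = 138.38

138.38 dB


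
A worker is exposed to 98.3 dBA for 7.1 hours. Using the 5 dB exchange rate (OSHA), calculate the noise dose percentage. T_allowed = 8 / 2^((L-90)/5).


Given values:
  L = 98.3 dBA, T = 7.1 hours
Formula: T_allowed = 8 / 2^((L - 90) / 5)
Compute exponent: (98.3 - 90) / 5 = 1.66
Compute 2^(1.66) = 3.160165
T_allowed = 8 / 3.160165 = 2.531513 hours
Dose = (T / T_allowed) * 100
Dose = (7.1 / 2.531513) * 100 = 280.46

280.46 %


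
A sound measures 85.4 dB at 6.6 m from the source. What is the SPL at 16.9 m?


Given values:
  SPL1 = 85.4 dB, r1 = 6.6 m, r2 = 16.9 m
Formula: SPL2 = SPL1 - 20 * log10(r2 / r1)
Compute ratio: r2 / r1 = 16.9 / 6.6 = 2.5606
Compute log10: log10(2.5606) = 0.408342
Compute drop: 20 * 0.408342 = 8.1668
SPL2 = 85.4 - 8.1668 = 77.23

77.23 dB


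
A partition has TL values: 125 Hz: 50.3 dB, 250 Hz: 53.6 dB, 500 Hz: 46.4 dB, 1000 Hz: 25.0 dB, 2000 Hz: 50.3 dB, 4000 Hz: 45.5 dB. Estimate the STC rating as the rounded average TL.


Given TL values at each frequency:
  125 Hz: 50.3 dB
  250 Hz: 53.6 dB
  500 Hz: 46.4 dB
  1000 Hz: 25.0 dB
  2000 Hz: 50.3 dB
  4000 Hz: 45.5 dB
Formula: STC ~ round(average of TL values)
Sum = 50.3 + 53.6 + 46.4 + 25.0 + 50.3 + 45.5 = 271.1
Average = 271.1 / 6 = 45.18
Rounded: 45

45


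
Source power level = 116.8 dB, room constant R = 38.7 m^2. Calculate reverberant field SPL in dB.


Given values:
  Lw = 116.8 dB, R = 38.7 m^2
Formula: SPL = Lw + 10 * log10(4 / R)
Compute 4 / R = 4 / 38.7 = 0.103359
Compute 10 * log10(0.103359) = -9.8565
SPL = 116.8 + (-9.8565) = 106.94

106.94 dB


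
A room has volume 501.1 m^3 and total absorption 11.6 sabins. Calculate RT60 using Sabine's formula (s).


Given values:
  V = 501.1 m^3
  A = 11.6 sabins
Formula: RT60 = 0.161 * V / A
Numerator: 0.161 * 501.1 = 80.6771
RT60 = 80.6771 / 11.6 = 6.955

6.955 s


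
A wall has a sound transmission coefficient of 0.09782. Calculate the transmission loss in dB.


Given values:
  tau = 0.09782
Formula: TL = 10 * log10(1 / tau)
Compute 1 / tau = 1 / 0.09782 = 10.2229
Compute log10(10.2229) = 1.009574
TL = 10 * 1.009574 = 10.1

10.1 dB


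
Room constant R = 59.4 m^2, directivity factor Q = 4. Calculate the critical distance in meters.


Given values:
  R = 59.4 m^2, Q = 4
Formula: d_c = 0.141 * sqrt(Q * R)
Compute Q * R = 4 * 59.4 = 237.6
Compute sqrt(237.6) = 15.4143
d_c = 0.141 * 15.4143 = 2.173

2.173 m


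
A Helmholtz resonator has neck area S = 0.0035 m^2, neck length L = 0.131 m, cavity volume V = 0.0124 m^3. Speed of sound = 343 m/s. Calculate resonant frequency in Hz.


Given values:
  S = 0.0035 m^2, L = 0.131 m, V = 0.0124 m^3, c = 343 m/s
Formula: f = (c / (2*pi)) * sqrt(S / (V * L))
Compute V * L = 0.0124 * 0.131 = 0.0016244
Compute S / (V * L) = 0.0035 / 0.0016244 = 2.1546
Compute sqrt(2.1546) = 1.467856
Compute c / (2*pi) = 343 / 6.283185 = 54.590148
f = 54.590148 * 1.467856 = 80.13

80.13 Hz


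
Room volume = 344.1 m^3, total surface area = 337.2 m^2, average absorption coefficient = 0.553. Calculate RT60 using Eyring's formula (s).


Given values:
  V = 344.1 m^3, S = 337.2 m^2, alpha = 0.553
Formula: RT60 = 0.161 * V / (-S * ln(1 - alpha))
Compute ln(1 - 0.553) = ln(0.447) = -0.805197
Denominator: -337.2 * -0.805197 = 271.5124
Numerator: 0.161 * 344.1 = 55.4001
RT60 = 55.4001 / 271.5124 = 0.204

0.204 s


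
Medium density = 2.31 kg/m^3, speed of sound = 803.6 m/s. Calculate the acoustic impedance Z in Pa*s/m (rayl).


Given values:
  rho = 2.31 kg/m^3
  c = 803.6 m/s
Formula: Z = rho * c
Z = 2.31 * 803.6
Z = 1856.32

1856.32 rayl


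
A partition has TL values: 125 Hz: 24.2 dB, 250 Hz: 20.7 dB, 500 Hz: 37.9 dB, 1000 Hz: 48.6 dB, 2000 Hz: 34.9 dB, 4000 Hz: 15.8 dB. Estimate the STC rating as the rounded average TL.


Given TL values at each frequency:
  125 Hz: 24.2 dB
  250 Hz: 20.7 dB
  500 Hz: 37.9 dB
  1000 Hz: 48.6 dB
  2000 Hz: 34.9 dB
  4000 Hz: 15.8 dB
Formula: STC ~ round(average of TL values)
Sum = 24.2 + 20.7 + 37.9 + 48.6 + 34.9 + 15.8 = 182.1
Average = 182.1 / 6 = 30.35
Rounded: 30

30


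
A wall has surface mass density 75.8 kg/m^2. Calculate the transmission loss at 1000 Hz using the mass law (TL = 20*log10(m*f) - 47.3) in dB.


Given values:
  m = 75.8 kg/m^2, f = 1000 Hz
Formula: TL = 20 * log10(m * f) - 47.3
Compute m * f = 75.8 * 1000 = 75800.0
Compute log10(75800.0) = 4.879669
Compute 20 * 4.879669 = 97.5934
TL = 97.5934 - 47.3 = 50.29

50.29 dB


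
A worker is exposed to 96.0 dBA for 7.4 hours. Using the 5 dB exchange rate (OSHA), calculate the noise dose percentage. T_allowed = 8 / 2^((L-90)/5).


Given values:
  L = 96.0 dBA, T = 7.4 hours
Formula: T_allowed = 8 / 2^((L - 90) / 5)
Compute exponent: (96.0 - 90) / 5 = 1.2
Compute 2^(1.2) = 2.297397
T_allowed = 8 / 2.297397 = 3.482202 hours
Dose = (T / T_allowed) * 100
Dose = (7.4 / 3.482202) * 100 = 212.51

212.51 %


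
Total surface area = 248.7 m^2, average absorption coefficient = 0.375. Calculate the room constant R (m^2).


Given values:
  S = 248.7 m^2, alpha = 0.375
Formula: R = S * alpha / (1 - alpha)
Numerator: 248.7 * 0.375 = 93.2625
Denominator: 1 - 0.375 = 0.625
R = 93.2625 / 0.625 = 149.22

149.22 m^2


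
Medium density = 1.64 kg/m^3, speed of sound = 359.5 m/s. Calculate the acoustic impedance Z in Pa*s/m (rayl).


Given values:
  rho = 1.64 kg/m^3
  c = 359.5 m/s
Formula: Z = rho * c
Z = 1.64 * 359.5
Z = 589.58

589.58 rayl


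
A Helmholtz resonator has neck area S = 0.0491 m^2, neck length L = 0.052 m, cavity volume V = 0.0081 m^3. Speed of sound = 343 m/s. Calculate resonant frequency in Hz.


Given values:
  S = 0.0491 m^2, L = 0.052 m, V = 0.0081 m^3, c = 343 m/s
Formula: f = (c / (2*pi)) * sqrt(S / (V * L))
Compute V * L = 0.0081 * 0.052 = 0.0004212
Compute S / (V * L) = 0.0491 / 0.0004212 = 116.5717
Compute sqrt(116.5717) = 10.796837
Compute c / (2*pi) = 343 / 6.283185 = 54.590148
f = 54.590148 * 10.796837 = 589.4

589.4 Hz


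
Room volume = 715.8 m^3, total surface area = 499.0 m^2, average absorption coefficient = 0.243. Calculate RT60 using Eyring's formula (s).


Given values:
  V = 715.8 m^3, S = 499.0 m^2, alpha = 0.243
Formula: RT60 = 0.161 * V / (-S * ln(1 - alpha))
Compute ln(1 - 0.243) = ln(0.757) = -0.278392
Denominator: -499.0 * -0.278392 = 138.9176
Numerator: 0.161 * 715.8 = 115.2438
RT60 = 115.2438 / 138.9176 = 0.83

0.83 s


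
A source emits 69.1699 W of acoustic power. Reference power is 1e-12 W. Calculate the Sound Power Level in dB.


Given values:
  W = 69.1699 W
  W_ref = 1e-12 W
Formula: SWL = 10 * log10(W / W_ref)
Compute ratio: W / W_ref = 69169900000000
Compute log10: log10(69169900000000) = 13.839917
Multiply: SWL = 10 * 13.839917 = 138.4

138.4 dB


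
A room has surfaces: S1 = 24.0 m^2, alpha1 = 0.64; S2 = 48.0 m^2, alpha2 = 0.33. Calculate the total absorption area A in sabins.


Given surfaces:
  Surface 1: 24.0 * 0.64 = 15.36
  Surface 2: 48.0 * 0.33 = 15.84
Formula: A = sum(Si * alpha_i)
A = 15.36 + 15.84
A = 31.2

31.2 sabins


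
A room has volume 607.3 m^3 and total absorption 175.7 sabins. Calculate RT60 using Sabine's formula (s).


Given values:
  V = 607.3 m^3
  A = 175.7 sabins
Formula: RT60 = 0.161 * V / A
Numerator: 0.161 * 607.3 = 97.7753
RT60 = 97.7753 / 175.7 = 0.556

0.556 s


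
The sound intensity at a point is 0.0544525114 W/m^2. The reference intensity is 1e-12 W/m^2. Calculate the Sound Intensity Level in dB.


Given values:
  I = 0.0544525114 W/m^2
  I_ref = 1e-12 W/m^2
Formula: SIL = 10 * log10(I / I_ref)
Compute ratio: I / I_ref = 54452511400
Compute log10: log10(54452511400) = 10.736018
Multiply: SIL = 10 * 10.736018 = 107.36

107.36 dB


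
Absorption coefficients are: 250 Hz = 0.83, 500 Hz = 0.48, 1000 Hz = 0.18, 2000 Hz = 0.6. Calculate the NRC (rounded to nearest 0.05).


Given values:
  a_250 = 0.83, a_500 = 0.48
  a_1000 = 0.18, a_2000 = 0.6
Formula: NRC = (a250 + a500 + a1000 + a2000) / 4
Sum = 0.83 + 0.48 + 0.18 + 0.6 = 2.09
NRC = 2.09 / 4 = 0.5225
Rounded to nearest 0.05: 0.5

0.5


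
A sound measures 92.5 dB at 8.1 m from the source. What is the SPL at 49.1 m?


Given values:
  SPL1 = 92.5 dB, r1 = 8.1 m, r2 = 49.1 m
Formula: SPL2 = SPL1 - 20 * log10(r2 / r1)
Compute ratio: r2 / r1 = 49.1 / 8.1 = 6.0617
Compute log10: log10(6.0617) = 0.782594
Compute drop: 20 * 0.782594 = 15.6519
SPL2 = 92.5 - 15.6519 = 76.85

76.85 dB


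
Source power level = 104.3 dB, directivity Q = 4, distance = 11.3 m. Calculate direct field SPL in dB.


Given values:
  Lw = 104.3 dB, Q = 4, r = 11.3 m
Formula: SPL = Lw + 10 * log10(Q / (4 * pi * r^2))
Compute 4 * pi * r^2 = 4 * pi * 11.3^2 = 1604.5999
Compute Q / denom = 4 / 1604.5999 = 0.00249283
Compute 10 * log10(0.00249283) = -26.0331
SPL = 104.3 + (-26.0331) = 78.27

78.27 dB


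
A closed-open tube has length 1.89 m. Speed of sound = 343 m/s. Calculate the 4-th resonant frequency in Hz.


Given values:
  Tube type: closed-open, L = 1.89 m, c = 343 m/s, n = 4
Formula: f_n = (2n - 1) * c / (4 * L)
Compute 2n - 1 = 2*4 - 1 = 7
Compute 4 * L = 4 * 1.89 = 7.56
f = 7 * 343 / 7.56
f = 317.59

317.59 Hz


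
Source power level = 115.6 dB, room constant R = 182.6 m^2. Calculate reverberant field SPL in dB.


Given values:
  Lw = 115.6 dB, R = 182.6 m^2
Formula: SPL = Lw + 10 * log10(4 / R)
Compute 4 / R = 4 / 182.6 = 0.021906
Compute 10 * log10(0.021906) = -16.5944
SPL = 115.6 + (-16.5944) = 99.01

99.01 dB


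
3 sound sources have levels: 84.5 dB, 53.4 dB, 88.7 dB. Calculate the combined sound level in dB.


Formula: L_total = 10 * log10( sum(10^(Li/10)) )
  Source 1: 10^(84.5/10) = 281838293.1264
  Source 2: 10^(53.4/10) = 218776.1624
  Source 3: 10^(88.7/10) = 741310241.3009
Sum of linear values = 1023367310.5897
L_total = 10 * log10(1023367310.5897) = 90.1

90.1 dB


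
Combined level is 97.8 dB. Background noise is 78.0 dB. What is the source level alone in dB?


Given values:
  L_total = 97.8 dB, L_bg = 78.0 dB
Formula: L_source = 10 * log10(10^(L_total/10) - 10^(L_bg/10))
Convert to linear:
  10^(97.8/10) = 6025595860.7436
  10^(78.0/10) = 63095734.448
Difference: 6025595860.7436 - 63095734.448 = 5962500126.2956
L_source = 10 * log10(5962500126.2956) = 97.75

97.75 dB


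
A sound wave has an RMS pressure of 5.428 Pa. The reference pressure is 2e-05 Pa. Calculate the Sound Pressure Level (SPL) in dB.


Given values:
  p = 5.428 Pa
  p_ref = 2e-05 Pa
Formula: SPL = 20 * log10(p / p_ref)
Compute ratio: p / p_ref = 5.428 / 2e-05 = 271400
Compute log10: log10(271400) = 5.43361
Multiply: SPL = 20 * 5.43361 = 108.67

108.67 dB


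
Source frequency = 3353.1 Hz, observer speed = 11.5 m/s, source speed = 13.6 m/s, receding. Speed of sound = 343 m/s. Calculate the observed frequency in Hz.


Given values:
  f_s = 3353.1 Hz, v_o = 11.5 m/s, v_s = 13.6 m/s
  Direction: receding
Formula: f_o = f_s * (c - v_o) / (c + v_s)
Numerator: c - v_o = 343 - 11.5 = 331.5
Denominator: c + v_s = 343 + 13.6 = 356.6
f_o = 3353.1 * 331.5 / 356.6 = 3117.09

3117.09 Hz


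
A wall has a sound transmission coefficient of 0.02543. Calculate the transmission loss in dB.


Given values:
  tau = 0.02543
Formula: TL = 10 * log10(1 / tau)
Compute 1 / tau = 1 / 0.02543 = 39.3236
Compute log10(39.3236) = 1.594653
TL = 10 * 1.594653 = 15.95

15.95 dB


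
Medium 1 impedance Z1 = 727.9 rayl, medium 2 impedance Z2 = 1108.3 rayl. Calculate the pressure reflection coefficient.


Given values:
  Z1 = 727.9 rayl, Z2 = 1108.3 rayl
Formula: R = (Z2 - Z1) / (Z2 + Z1)
Numerator: Z2 - Z1 = 1108.3 - 727.9 = 380.4
Denominator: Z2 + Z1 = 1108.3 + 727.9 = 1836.2
R = 380.4 / 1836.2 = 0.2072

0.2072


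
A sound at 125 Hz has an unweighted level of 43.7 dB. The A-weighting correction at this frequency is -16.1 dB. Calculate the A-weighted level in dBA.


Given values:
  SPL = 43.7 dB
  A-weighting at 125 Hz = -16.1 dB
Formula: L_A = SPL + A_weight
L_A = 43.7 + (-16.1)
L_A = 27.6

27.6 dBA


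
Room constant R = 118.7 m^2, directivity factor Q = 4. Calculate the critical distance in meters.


Given values:
  R = 118.7 m^2, Q = 4
Formula: d_c = 0.141 * sqrt(Q * R)
Compute Q * R = 4 * 118.7 = 474.8
Compute sqrt(474.8) = 21.7899
d_c = 0.141 * 21.7899 = 3.072

3.072 m


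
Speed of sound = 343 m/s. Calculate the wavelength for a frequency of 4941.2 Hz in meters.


Given values:
  c = 343 m/s, f = 4941.2 Hz
Formula: lambda = c / f
lambda = 343 / 4941.2
lambda = 0.0694

0.0694 m


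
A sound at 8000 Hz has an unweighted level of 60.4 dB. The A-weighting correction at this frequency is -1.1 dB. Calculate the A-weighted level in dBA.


Given values:
  SPL = 60.4 dB
  A-weighting at 8000 Hz = -1.1 dB
Formula: L_A = SPL + A_weight
L_A = 60.4 + (-1.1)
L_A = 59.3

59.3 dBA


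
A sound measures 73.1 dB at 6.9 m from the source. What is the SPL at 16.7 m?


Given values:
  SPL1 = 73.1 dB, r1 = 6.9 m, r2 = 16.7 m
Formula: SPL2 = SPL1 - 20 * log10(r2 / r1)
Compute ratio: r2 / r1 = 16.7 / 6.9 = 2.4203
Compute log10: log10(2.4203) = 0.383869
Compute drop: 20 * 0.383869 = 7.6774
SPL2 = 73.1 - 7.6774 = 65.42

65.42 dB


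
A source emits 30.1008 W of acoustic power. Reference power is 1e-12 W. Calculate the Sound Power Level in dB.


Given values:
  W = 30.1008 W
  W_ref = 1e-12 W
Formula: SWL = 10 * log10(W / W_ref)
Compute ratio: W / W_ref = 30100800000000
Compute log10: log10(30100800000000) = 13.478578
Multiply: SWL = 10 * 13.478578 = 134.79

134.79 dB


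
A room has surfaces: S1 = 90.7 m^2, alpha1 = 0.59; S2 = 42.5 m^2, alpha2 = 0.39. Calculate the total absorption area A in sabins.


Given surfaces:
  Surface 1: 90.7 * 0.59 = 53.513
  Surface 2: 42.5 * 0.39 = 16.575
Formula: A = sum(Si * alpha_i)
A = 53.513 + 16.575
A = 70.09

70.09 sabins


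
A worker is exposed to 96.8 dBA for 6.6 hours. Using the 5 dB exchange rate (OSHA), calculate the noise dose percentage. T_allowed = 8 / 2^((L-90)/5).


Given values:
  L = 96.8 dBA, T = 6.6 hours
Formula: T_allowed = 8 / 2^((L - 90) / 5)
Compute exponent: (96.8 - 90) / 5 = 1.36
Compute 2^(1.36) = 2.566852
T_allowed = 8 / 2.566852 = 3.116658 hours
Dose = (T / T_allowed) * 100
Dose = (6.6 / 3.116658) * 100 = 211.77

211.77 %


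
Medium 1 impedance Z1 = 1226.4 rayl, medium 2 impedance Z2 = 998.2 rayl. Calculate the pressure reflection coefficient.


Given values:
  Z1 = 1226.4 rayl, Z2 = 998.2 rayl
Formula: R = (Z2 - Z1) / (Z2 + Z1)
Numerator: Z2 - Z1 = 998.2 - 1226.4 = -228.2
Denominator: Z2 + Z1 = 998.2 + 1226.4 = 2224.6
R = -228.2 / 2224.6 = -0.1026

-0.1026


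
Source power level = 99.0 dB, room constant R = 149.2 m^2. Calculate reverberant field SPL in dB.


Given values:
  Lw = 99.0 dB, R = 149.2 m^2
Formula: SPL = Lw + 10 * log10(4 / R)
Compute 4 / R = 4 / 149.2 = 0.02681
Compute 10 * log10(0.02681) = -15.717
SPL = 99.0 + (-15.717) = 83.28

83.28 dB


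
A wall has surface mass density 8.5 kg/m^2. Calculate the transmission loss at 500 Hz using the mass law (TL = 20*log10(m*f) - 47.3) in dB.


Given values:
  m = 8.5 kg/m^2, f = 500 Hz
Formula: TL = 20 * log10(m * f) - 47.3
Compute m * f = 8.5 * 500 = 4250.0
Compute log10(4250.0) = 3.628389
Compute 20 * 3.628389 = 72.5678
TL = 72.5678 - 47.3 = 25.27

25.27 dB


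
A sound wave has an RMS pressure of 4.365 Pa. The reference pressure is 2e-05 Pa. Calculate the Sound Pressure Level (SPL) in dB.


Given values:
  p = 4.365 Pa
  p_ref = 2e-05 Pa
Formula: SPL = 20 * log10(p / p_ref)
Compute ratio: p / p_ref = 4.365 / 2e-05 = 218250
Compute log10: log10(218250) = 5.338954
Multiply: SPL = 20 * 5.338954 = 106.78

106.78 dB


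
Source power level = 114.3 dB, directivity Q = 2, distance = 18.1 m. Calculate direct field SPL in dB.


Given values:
  Lw = 114.3 dB, Q = 2, r = 18.1 m
Formula: SPL = Lw + 10 * log10(Q / (4 * pi * r^2))
Compute 4 * pi * r^2 = 4 * pi * 18.1^2 = 4116.8687
Compute Q / denom = 2 / 4116.8687 = 0.00048581
Compute 10 * log10(0.00048581) = -33.1353
SPL = 114.3 + (-33.1353) = 81.16

81.16 dB


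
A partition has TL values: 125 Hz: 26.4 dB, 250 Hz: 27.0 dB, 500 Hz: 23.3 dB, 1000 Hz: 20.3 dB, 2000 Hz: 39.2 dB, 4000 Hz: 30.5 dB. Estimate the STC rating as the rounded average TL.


Given TL values at each frequency:
  125 Hz: 26.4 dB
  250 Hz: 27.0 dB
  500 Hz: 23.3 dB
  1000 Hz: 20.3 dB
  2000 Hz: 39.2 dB
  4000 Hz: 30.5 dB
Formula: STC ~ round(average of TL values)
Sum = 26.4 + 27.0 + 23.3 + 20.3 + 39.2 + 30.5 = 166.7
Average = 166.7 / 6 = 27.78
Rounded: 28

28


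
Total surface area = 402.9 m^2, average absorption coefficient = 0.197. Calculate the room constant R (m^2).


Given values:
  S = 402.9 m^2, alpha = 0.197
Formula: R = S * alpha / (1 - alpha)
Numerator: 402.9 * 0.197 = 79.3713
Denominator: 1 - 0.197 = 0.803
R = 79.3713 / 0.803 = 98.84

98.84 m^2


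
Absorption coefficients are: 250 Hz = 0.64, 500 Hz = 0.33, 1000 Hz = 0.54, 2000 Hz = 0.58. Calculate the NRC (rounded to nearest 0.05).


Given values:
  a_250 = 0.64, a_500 = 0.33
  a_1000 = 0.54, a_2000 = 0.58
Formula: NRC = (a250 + a500 + a1000 + a2000) / 4
Sum = 0.64 + 0.33 + 0.54 + 0.58 = 2.09
NRC = 2.09 / 4 = 0.5225
Rounded to nearest 0.05: 0.5

0.5


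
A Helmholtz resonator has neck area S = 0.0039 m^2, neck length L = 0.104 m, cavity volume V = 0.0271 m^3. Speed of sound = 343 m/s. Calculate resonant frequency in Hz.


Given values:
  S = 0.0039 m^2, L = 0.104 m, V = 0.0271 m^3, c = 343 m/s
Formula: f = (c / (2*pi)) * sqrt(S / (V * L))
Compute V * L = 0.0271 * 0.104 = 0.0028184
Compute S / (V * L) = 0.0039 / 0.0028184 = 1.3838
Compute sqrt(1.3838) = 1.17635
Compute c / (2*pi) = 343 / 6.283185 = 54.590148
f = 54.590148 * 1.17635 = 64.22

64.22 Hz


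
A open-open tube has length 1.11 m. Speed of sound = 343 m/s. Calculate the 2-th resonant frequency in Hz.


Given values:
  Tube type: open-open, L = 1.11 m, c = 343 m/s, n = 2
Formula: f_n = n * c / (2 * L)
Compute 2 * L = 2 * 1.11 = 2.22
f = 2 * 343 / 2.22
f = 309.01

309.01 Hz


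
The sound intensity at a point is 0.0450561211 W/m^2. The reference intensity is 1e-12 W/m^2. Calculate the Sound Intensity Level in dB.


Given values:
  I = 0.0450561211 W/m^2
  I_ref = 1e-12 W/m^2
Formula: SIL = 10 * log10(I / I_ref)
Compute ratio: I / I_ref = 45056121100
Compute log10: log10(45056121100) = 10.653754
Multiply: SIL = 10 * 10.653754 = 106.54

106.54 dB


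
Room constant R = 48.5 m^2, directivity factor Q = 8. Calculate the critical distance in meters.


Given values:
  R = 48.5 m^2, Q = 8
Formula: d_c = 0.141 * sqrt(Q * R)
Compute Q * R = 8 * 48.5 = 388.0
Compute sqrt(388.0) = 19.6977
d_c = 0.141 * 19.6977 = 2.777

2.777 m


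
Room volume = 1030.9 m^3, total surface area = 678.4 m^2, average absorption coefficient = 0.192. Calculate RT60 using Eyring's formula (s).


Given values:
  V = 1030.9 m^3, S = 678.4 m^2, alpha = 0.192
Formula: RT60 = 0.161 * V / (-S * ln(1 - alpha))
Compute ln(1 - 0.192) = ln(0.808) = -0.213193
Denominator: -678.4 * -0.213193 = 144.6301
Numerator: 0.161 * 1030.9 = 165.9749
RT60 = 165.9749 / 144.6301 = 1.148

1.148 s


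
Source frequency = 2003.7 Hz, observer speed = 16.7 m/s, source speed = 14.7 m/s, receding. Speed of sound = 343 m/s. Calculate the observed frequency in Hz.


Given values:
  f_s = 2003.7 Hz, v_o = 16.7 m/s, v_s = 14.7 m/s
  Direction: receding
Formula: f_o = f_s * (c - v_o) / (c + v_s)
Numerator: c - v_o = 343 - 16.7 = 326.3
Denominator: c + v_s = 343 + 14.7 = 357.7
f_o = 2003.7 * 326.3 / 357.7 = 1827.81

1827.81 Hz


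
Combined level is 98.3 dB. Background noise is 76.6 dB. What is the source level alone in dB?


Given values:
  L_total = 98.3 dB, L_bg = 76.6 dB
Formula: L_source = 10 * log10(10^(L_total/10) - 10^(L_bg/10))
Convert to linear:
  10^(98.3/10) = 6760829753.9198
  10^(76.6/10) = 45708818.9615
Difference: 6760829753.9198 - 45708818.9615 = 6715120934.9583
L_source = 10 * log10(6715120934.9583) = 98.27

98.27 dB


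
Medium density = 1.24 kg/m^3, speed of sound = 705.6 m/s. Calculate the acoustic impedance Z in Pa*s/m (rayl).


Given values:
  rho = 1.24 kg/m^3
  c = 705.6 m/s
Formula: Z = rho * c
Z = 1.24 * 705.6
Z = 874.94

874.94 rayl


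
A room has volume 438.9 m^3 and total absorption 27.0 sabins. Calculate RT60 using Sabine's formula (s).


Given values:
  V = 438.9 m^3
  A = 27.0 sabins
Formula: RT60 = 0.161 * V / A
Numerator: 0.161 * 438.9 = 70.6629
RT60 = 70.6629 / 27.0 = 2.617

2.617 s


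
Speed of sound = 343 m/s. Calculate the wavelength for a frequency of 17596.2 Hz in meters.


Given values:
  c = 343 m/s, f = 17596.2 Hz
Formula: lambda = c / f
lambda = 343 / 17596.2
lambda = 0.0195

0.0195 m


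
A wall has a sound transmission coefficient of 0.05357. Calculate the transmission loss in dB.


Given values:
  tau = 0.05357
Formula: TL = 10 * log10(1 / tau)
Compute 1 / tau = 1 / 0.05357 = 18.6672
Compute log10(18.6672) = 1.271079
TL = 10 * 1.271079 = 12.71

12.71 dB


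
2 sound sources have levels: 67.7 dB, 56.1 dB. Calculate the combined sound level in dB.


Formula: L_total = 10 * log10( sum(10^(Li/10)) )
  Source 1: 10^(67.7/10) = 5888436.5536
  Source 2: 10^(56.1/10) = 407380.2778
Sum of linear values = 6295816.8314
L_total = 10 * log10(6295816.8314) = 67.99

67.99 dB


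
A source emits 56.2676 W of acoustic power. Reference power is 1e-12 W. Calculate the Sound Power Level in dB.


Given values:
  W = 56.2676 W
  W_ref = 1e-12 W
Formula: SWL = 10 * log10(W / W_ref)
Compute ratio: W / W_ref = 56267600000000
Compute log10: log10(56267600000000) = 13.750258
Multiply: SWL = 10 * 13.750258 = 137.5

137.5 dB


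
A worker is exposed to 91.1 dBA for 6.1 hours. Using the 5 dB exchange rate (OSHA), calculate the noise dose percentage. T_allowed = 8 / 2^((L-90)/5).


Given values:
  L = 91.1 dBA, T = 6.1 hours
Formula: T_allowed = 8 / 2^((L - 90) / 5)
Compute exponent: (91.1 - 90) / 5 = 0.22
Compute 2^(0.22) = 1.164734
T_allowed = 8 / 1.164734 = 6.868521 hours
Dose = (T / T_allowed) * 100
Dose = (6.1 / 6.868521) * 100 = 88.81

88.81 %


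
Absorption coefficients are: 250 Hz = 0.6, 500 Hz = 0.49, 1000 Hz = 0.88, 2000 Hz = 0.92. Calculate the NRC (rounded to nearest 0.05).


Given values:
  a_250 = 0.6, a_500 = 0.49
  a_1000 = 0.88, a_2000 = 0.92
Formula: NRC = (a250 + a500 + a1000 + a2000) / 4
Sum = 0.6 + 0.49 + 0.88 + 0.92 = 2.89
NRC = 2.89 / 4 = 0.7225
Rounded to nearest 0.05: 0.7

0.7


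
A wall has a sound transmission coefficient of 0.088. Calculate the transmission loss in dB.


Given values:
  tau = 0.088
Formula: TL = 10 * log10(1 / tau)
Compute 1 / tau = 1 / 0.088 = 11.3636
Compute log10(11.3636) = 1.055516
TL = 10 * 1.055516 = 10.56

10.56 dB


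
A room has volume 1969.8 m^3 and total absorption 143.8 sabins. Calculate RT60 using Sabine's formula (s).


Given values:
  V = 1969.8 m^3
  A = 143.8 sabins
Formula: RT60 = 0.161 * V / A
Numerator: 0.161 * 1969.8 = 317.1378
RT60 = 317.1378 / 143.8 = 2.205

2.205 s


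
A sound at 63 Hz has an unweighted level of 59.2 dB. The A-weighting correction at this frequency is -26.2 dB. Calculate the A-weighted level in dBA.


Given values:
  SPL = 59.2 dB
  A-weighting at 63 Hz = -26.2 dB
Formula: L_A = SPL + A_weight
L_A = 59.2 + (-26.2)
L_A = 33.0

33.0 dBA


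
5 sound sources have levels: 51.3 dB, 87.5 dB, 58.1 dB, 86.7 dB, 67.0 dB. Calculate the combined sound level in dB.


Formula: L_total = 10 * log10( sum(10^(Li/10)) )
  Source 1: 10^(51.3/10) = 134896.2883
  Source 2: 10^(87.5/10) = 562341325.1903
  Source 3: 10^(58.1/10) = 645654.229
  Source 4: 10^(86.7/10) = 467735141.2872
  Source 5: 10^(67.0/10) = 5011872.3363
Sum of linear values = 1035868889.3311
L_total = 10 * log10(1035868889.3311) = 90.15

90.15 dB


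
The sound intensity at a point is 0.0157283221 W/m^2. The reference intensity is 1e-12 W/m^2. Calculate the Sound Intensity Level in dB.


Given values:
  I = 0.0157283221 W/m^2
  I_ref = 1e-12 W/m^2
Formula: SIL = 10 * log10(I / I_ref)
Compute ratio: I / I_ref = 15728322100
Compute log10: log10(15728322100) = 10.196682
Multiply: SIL = 10 * 10.196682 = 101.97

101.97 dB


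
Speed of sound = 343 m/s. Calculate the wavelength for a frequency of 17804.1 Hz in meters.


Given values:
  c = 343 m/s, f = 17804.1 Hz
Formula: lambda = c / f
lambda = 343 / 17804.1
lambda = 0.0193

0.0193 m


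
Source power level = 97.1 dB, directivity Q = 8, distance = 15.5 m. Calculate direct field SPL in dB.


Given values:
  Lw = 97.1 dB, Q = 8, r = 15.5 m
Formula: SPL = Lw + 10 * log10(Q / (4 * pi * r^2))
Compute 4 * pi * r^2 = 4 * pi * 15.5^2 = 3019.0705
Compute Q / denom = 8 / 3019.0705 = 0.00264982
Compute 10 * log10(0.00264982) = -25.7678
SPL = 97.1 + (-25.7678) = 71.33

71.33 dB


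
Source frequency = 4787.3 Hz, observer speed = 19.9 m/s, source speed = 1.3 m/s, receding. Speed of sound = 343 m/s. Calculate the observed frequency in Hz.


Given values:
  f_s = 4787.3 Hz, v_o = 19.9 m/s, v_s = 1.3 m/s
  Direction: receding
Formula: f_o = f_s * (c - v_o) / (c + v_s)
Numerator: c - v_o = 343 - 19.9 = 323.1
Denominator: c + v_s = 343 + 1.3 = 344.3
f_o = 4787.3 * 323.1 / 344.3 = 4492.53

4492.53 Hz


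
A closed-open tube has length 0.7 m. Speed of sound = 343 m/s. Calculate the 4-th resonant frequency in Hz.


Given values:
  Tube type: closed-open, L = 0.7 m, c = 343 m/s, n = 4
Formula: f_n = (2n - 1) * c / (4 * L)
Compute 2n - 1 = 2*4 - 1 = 7
Compute 4 * L = 4 * 0.7 = 2.8
f = 7 * 343 / 2.8
f = 857.5

857.5 Hz


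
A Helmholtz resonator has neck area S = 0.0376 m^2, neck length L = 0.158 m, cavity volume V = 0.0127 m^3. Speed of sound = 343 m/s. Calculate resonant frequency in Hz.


Given values:
  S = 0.0376 m^2, L = 0.158 m, V = 0.0127 m^3, c = 343 m/s
Formula: f = (c / (2*pi)) * sqrt(S / (V * L))
Compute V * L = 0.0127 * 0.158 = 0.0020066
Compute S / (V * L) = 0.0376 / 0.0020066 = 18.7382
Compute sqrt(18.7382) = 4.328764
Compute c / (2*pi) = 343 / 6.283185 = 54.590148
f = 54.590148 * 4.328764 = 236.31

236.31 Hz


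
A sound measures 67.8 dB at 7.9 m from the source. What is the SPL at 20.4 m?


Given values:
  SPL1 = 67.8 dB, r1 = 7.9 m, r2 = 20.4 m
Formula: SPL2 = SPL1 - 20 * log10(r2 / r1)
Compute ratio: r2 / r1 = 20.4 / 7.9 = 2.5823
Compute log10: log10(2.5823) = 0.412007
Compute drop: 20 * 0.412007 = 8.2401
SPL2 = 67.8 - 8.2401 = 59.56

59.56 dB


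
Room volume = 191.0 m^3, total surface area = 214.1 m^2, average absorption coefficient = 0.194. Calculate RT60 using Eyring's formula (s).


Given values:
  V = 191.0 m^3, S = 214.1 m^2, alpha = 0.194
Formula: RT60 = 0.161 * V / (-S * ln(1 - alpha))
Compute ln(1 - 0.194) = ln(0.806) = -0.215672
Denominator: -214.1 * -0.215672 = 46.1754
Numerator: 0.161 * 191.0 = 30.751
RT60 = 30.751 / 46.1754 = 0.666

0.666 s


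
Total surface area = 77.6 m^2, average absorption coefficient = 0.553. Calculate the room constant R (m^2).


Given values:
  S = 77.6 m^2, alpha = 0.553
Formula: R = S * alpha / (1 - alpha)
Numerator: 77.6 * 0.553 = 42.9128
Denominator: 1 - 0.553 = 0.447
R = 42.9128 / 0.447 = 96.0

96.0 m^2
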